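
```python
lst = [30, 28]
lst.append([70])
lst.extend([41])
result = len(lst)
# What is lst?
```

After line 1: lst = [30, 28]
After line 2 (append adds [70] as single element): lst = [30, 28, [70]]
After line 3 (extend unpacks [41], adds 41): lst = [30, 28, [70], 41]
After line 4: result = len(lst) = 4

[30, 28, [70], 41]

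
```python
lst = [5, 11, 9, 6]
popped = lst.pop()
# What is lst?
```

[5, 11, 9]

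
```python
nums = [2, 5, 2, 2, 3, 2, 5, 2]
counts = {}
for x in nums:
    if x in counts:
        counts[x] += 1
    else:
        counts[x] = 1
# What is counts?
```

Initial: counts = {}, nums = [2, 5, 2, 2, 3, 2, 5, 2]
See 2: counts = {2: 1}
See 5: counts = {2: 1, 5: 1}
See 2: counts = {2: 2, 5: 1}
See 2: counts = {2: 3, 5: 1}
See 3: counts = {2: 3, 5: 1, 3: 1}
See 2: counts = {2: 4, 5: 1, 3: 1}
See 5: counts = {2: 4, 5: 2, 3: 1}
See 2: counts = {2: 5, 5: 2, 3: 1}

{2: 5, 5: 2, 3: 1}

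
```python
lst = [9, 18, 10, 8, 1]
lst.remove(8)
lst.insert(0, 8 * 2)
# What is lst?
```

After line 1: lst = [9, 18, 10, 8, 1]
After line 2 (remove first 8): lst = [9, 18, 10, 1]
After line 3 (insert 16 at index 0): lst = [16, 9, 18, 10, 1]

[16, 9, 18, 10, 1]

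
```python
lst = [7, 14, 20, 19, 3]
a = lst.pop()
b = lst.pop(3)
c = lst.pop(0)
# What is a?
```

After line 1: lst = [7, 14, 20, 19, 3]
After line 2 (pop() -> a = 3): lst = [7, 14, 20, 19]
After line 3 (pop(3) -> b = 19): lst = [7, 14, 20]
After line 4 (pop(0) -> c = 7): lst = [14, 20]

3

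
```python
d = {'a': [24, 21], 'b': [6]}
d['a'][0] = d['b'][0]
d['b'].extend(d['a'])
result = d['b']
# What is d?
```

After line 1: d = {'a': [24, 21], 'b': [6]}
After line 2 (a[0] = b[0] = 6): d = {'a': [6, 21], 'b': [6]}
After line 3 (b.extend(a) appends [6, 21]): d = {'a': [6, 21], 'b': [6, 6, 21]}
After line 4: result = d['b'] = [6, 6, 21]

{'a': [6, 21], 'b': [6, 6, 21]}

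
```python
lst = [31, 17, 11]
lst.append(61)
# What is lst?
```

[31, 17, 11, 61]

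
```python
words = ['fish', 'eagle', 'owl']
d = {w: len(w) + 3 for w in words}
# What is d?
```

{'fish': 7, 'eagle': 8, 'owl': 6}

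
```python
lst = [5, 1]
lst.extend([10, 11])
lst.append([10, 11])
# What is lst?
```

After line 1: lst = [5, 1]
After line 2 (extend unpacks [10, 11]): lst = [5, 1, 10, 11]
After line 3 (append adds [10, 11] as single element): lst = [5, 1, 10, 11, [10, 11]]

[5, 1, 10, 11, [10, 11]]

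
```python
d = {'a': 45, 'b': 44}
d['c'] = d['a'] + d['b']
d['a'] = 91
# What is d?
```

After line 1: d = {'a': 45, 'b': 44}
After line 2 (d['c'] = 45 + 44): d = {'a': 45, 'b': 44, 'c': 89}
After line 3: d = {'a': 91, 'b': 44, 'c': 89}

{'a': 91, 'b': 44, 'c': 89}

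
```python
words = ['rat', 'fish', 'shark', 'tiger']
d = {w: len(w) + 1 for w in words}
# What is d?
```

{'rat': 4, 'fish': 5, 'shark': 6, 'tiger': 6}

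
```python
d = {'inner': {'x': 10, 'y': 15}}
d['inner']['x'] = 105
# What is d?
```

After line 1: d = {'inner': {'x': 10, 'y': 15}}
After line 2 (inner x overwritten): d = {'inner': {'x': 105, 'y': 15}}

{'inner': {'x': 105, 'y': 15}}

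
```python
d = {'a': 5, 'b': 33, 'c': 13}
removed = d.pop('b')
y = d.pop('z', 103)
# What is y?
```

After line 1: d = {'a': 5, 'b': 33, 'c': 13}
After line 2 (pop 'b' returns 33): d = {'a': 5, 'c': 13}, removed = 33
After line 3 (pop 'z' missing, returns default 103): d = {'a': 5, 'c': 13}, y = 103

103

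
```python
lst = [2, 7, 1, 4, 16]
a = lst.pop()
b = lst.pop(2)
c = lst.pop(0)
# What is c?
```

After line 1: lst = [2, 7, 1, 4, 16]
After line 2 (pop() -> a = 16): lst = [2, 7, 1, 4]
After line 3 (pop(2) -> b = 1): lst = [2, 7, 4]
After line 4 (pop(0) -> c = 2): lst = [7, 4]

2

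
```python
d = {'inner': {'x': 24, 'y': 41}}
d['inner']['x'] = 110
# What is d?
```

After line 1: d = {'inner': {'x': 24, 'y': 41}}
After line 2 (inner x overwritten): d = {'inner': {'x': 110, 'y': 41}}

{'inner': {'x': 110, 'y': 41}}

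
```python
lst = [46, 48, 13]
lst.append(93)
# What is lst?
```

[46, 48, 13, 93]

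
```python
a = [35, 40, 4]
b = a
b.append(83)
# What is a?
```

After line 1: a = [35, 40, 4]
After line 2 (b = a is an alias, same object): a = [35, 40, 4], b = [35, 40, 4]
After line 3 (b.append mutates the shared list): a = [35, 40, 4, 83], b = [35, 40, 4, 83]

[35, 40, 4, 83]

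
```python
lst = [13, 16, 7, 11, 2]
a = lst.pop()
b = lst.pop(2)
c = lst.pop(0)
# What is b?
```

After line 1: lst = [13, 16, 7, 11, 2]
After line 2 (pop() -> a = 2): lst = [13, 16, 7, 11]
After line 3 (pop(2) -> b = 7): lst = [13, 16, 11]
After line 4 (pop(0) -> c = 13): lst = [16, 11]

7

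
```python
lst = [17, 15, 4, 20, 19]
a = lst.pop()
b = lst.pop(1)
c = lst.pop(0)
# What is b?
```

After line 1: lst = [17, 15, 4, 20, 19]
After line 2 (pop() -> a = 19): lst = [17, 15, 4, 20]
After line 3 (pop(1) -> b = 15): lst = [17, 4, 20]
After line 4 (pop(0) -> c = 17): lst = [4, 20]

15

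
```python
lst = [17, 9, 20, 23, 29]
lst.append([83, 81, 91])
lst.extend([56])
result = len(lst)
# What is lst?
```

After line 1: lst = [17, 9, 20, 23, 29]
After line 2 (append adds [83, 81, 91] as single element): lst = [17, 9, 20, 23, 29, [83, 81, 91]]
After line 3 (extend unpacks [56], adds 56): lst = [17, 9, 20, 23, 29, [83, 81, 91], 56]
After line 4: result = len(lst) = 7

[17, 9, 20, 23, 29, [83, 81, 91], 56]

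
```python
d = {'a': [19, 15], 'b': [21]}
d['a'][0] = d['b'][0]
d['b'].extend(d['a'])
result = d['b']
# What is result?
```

After line 1: d = {'a': [19, 15], 'b': [21]}
After line 2 (a[0] = b[0] = 21): d = {'a': [21, 15], 'b': [21]}
After line 3 (b.extend(a) appends [21, 15]): d = {'a': [21, 15], 'b': [21, 21, 15]}
After line 4: result = d['b'] = [21, 21, 15]

[21, 21, 15]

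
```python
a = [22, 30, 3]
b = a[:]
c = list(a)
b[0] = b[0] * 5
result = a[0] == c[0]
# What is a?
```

After line 1: a = [22, 30, 3]
After line 2 (b = a[:], copy): a = [22, 30, 3], b = [22, 30, 3]
After line 3 (c = list(a) is a copy, new object): c = [22, 30, 3]
After line 4 (b[0] = 22 * 5 = 110; only b mutates (copy)): a = [22, 30, 3], b = [110, 30, 3], c = [22, 30, 3]
After line 5 (a[0] = 22, c[0] = 22; result = True)

[22, 30, 3]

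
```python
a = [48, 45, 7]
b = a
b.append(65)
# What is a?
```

After line 1: a = [48, 45, 7]
After line 2 (b = a is an alias, same object): a = [48, 45, 7], b = [48, 45, 7]
After line 3 (b.append mutates the shared list): a = [48, 45, 7, 65], b = [48, 45, 7, 65]

[48, 45, 7, 65]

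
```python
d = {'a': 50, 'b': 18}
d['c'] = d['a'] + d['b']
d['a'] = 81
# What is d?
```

After line 1: d = {'a': 50, 'b': 18}
After line 2 (d['c'] = 50 + 18): d = {'a': 50, 'b': 18, 'c': 68}
After line 3: d = {'a': 81, 'b': 18, 'c': 68}

{'a': 81, 'b': 18, 'c': 68}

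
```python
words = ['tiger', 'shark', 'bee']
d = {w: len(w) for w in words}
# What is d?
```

{'tiger': 5, 'shark': 5, 'bee': 3}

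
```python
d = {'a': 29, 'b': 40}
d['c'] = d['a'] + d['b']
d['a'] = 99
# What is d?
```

After line 1: d = {'a': 29, 'b': 40}
After line 2 (d['c'] = 29 + 40): d = {'a': 29, 'b': 40, 'c': 69}
After line 3: d = {'a': 99, 'b': 40, 'c': 69}

{'a': 99, 'b': 40, 'c': 69}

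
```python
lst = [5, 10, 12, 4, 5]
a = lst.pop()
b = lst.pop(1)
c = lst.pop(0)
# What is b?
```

After line 1: lst = [5, 10, 12, 4, 5]
After line 2 (pop() -> a = 5): lst = [5, 10, 12, 4]
After line 3 (pop(1) -> b = 10): lst = [5, 12, 4]
After line 4 (pop(0) -> c = 5): lst = [12, 4]

10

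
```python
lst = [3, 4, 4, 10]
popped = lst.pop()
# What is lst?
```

[3, 4, 4]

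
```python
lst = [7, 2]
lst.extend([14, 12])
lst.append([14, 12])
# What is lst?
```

After line 1: lst = [7, 2]
After line 2 (extend unpacks [14, 12]): lst = [7, 2, 14, 12]
After line 3 (append adds [14, 12] as single element): lst = [7, 2, 14, 12, [14, 12]]

[7, 2, 14, 12, [14, 12]]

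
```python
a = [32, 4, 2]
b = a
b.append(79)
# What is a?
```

After line 1: a = [32, 4, 2]
After line 2 (b = a is an alias, same object): a = [32, 4, 2], b = [32, 4, 2]
After line 3 (b.append mutates the shared list): a = [32, 4, 2, 79], b = [32, 4, 2, 79]

[32, 4, 2, 79]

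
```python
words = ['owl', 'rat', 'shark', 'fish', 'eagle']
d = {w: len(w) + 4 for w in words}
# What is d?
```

{'owl': 7, 'rat': 7, 'shark': 9, 'fish': 8, 'eagle': 9}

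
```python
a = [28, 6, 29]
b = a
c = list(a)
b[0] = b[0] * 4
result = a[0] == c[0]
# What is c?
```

After line 1: a = [28, 6, 29]
After line 2 (b = a, alias): a = [28, 6, 29], b = [28, 6, 29]
After line 3 (c = list(a) is a copy, new object): c = [28, 6, 29]
After line 4 (b[0] = 28 * 4 = 112; mutates shared a/b): a = b = [112, 6, 29], c = [28, 6, 29]
After line 5 (a[0] = 112, c[0] = 28; result = False)

[28, 6, 29]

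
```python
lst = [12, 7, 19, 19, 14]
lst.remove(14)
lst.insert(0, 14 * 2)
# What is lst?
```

After line 1: lst = [12, 7, 19, 19, 14]
After line 2 (remove first 14): lst = [12, 7, 19, 19]
After line 3 (insert 28 at index 0): lst = [28, 12, 7, 19, 19]

[28, 12, 7, 19, 19]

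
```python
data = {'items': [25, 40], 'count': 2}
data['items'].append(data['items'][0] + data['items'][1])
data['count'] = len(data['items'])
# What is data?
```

After line 1: data = {'items': [25, 40], 'count': 2}
After line 2 (append 25 + 40 = 65): data = {'items': [25, 40, 65], 'count': 2}
After line 3 (count = len(items) = 3): data = {'items': [25, 40, 65], 'count': 3}

{'items': [25, 40, 65], 'count': 3}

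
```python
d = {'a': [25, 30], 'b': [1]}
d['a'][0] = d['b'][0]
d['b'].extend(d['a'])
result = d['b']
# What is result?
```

After line 1: d = {'a': [25, 30], 'b': [1]}
After line 2 (a[0] = b[0] = 1): d = {'a': [1, 30], 'b': [1]}
After line 3 (b.extend(a) appends [1, 30]): d = {'a': [1, 30], 'b': [1, 1, 30]}
After line 4: result = d['b'] = [1, 1, 30]

[1, 1, 30]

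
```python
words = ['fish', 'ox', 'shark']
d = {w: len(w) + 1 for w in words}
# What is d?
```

{'fish': 5, 'ox': 3, 'shark': 6}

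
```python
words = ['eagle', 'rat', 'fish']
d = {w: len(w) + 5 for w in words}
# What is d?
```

{'eagle': 10, 'rat': 8, 'fish': 9}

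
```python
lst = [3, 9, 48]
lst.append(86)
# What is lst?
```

[3, 9, 48, 86]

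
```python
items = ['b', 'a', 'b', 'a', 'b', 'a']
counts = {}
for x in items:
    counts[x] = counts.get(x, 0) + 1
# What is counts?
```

Initial: counts = {}, items = ['b', 'a', 'b', 'a', 'b', 'a']
See 'b': counts = {'b': 1}
See 'a': counts = {'b': 1, 'a': 1}
See 'b': counts = {'b': 2, 'a': 1}
See 'a': counts = {'b': 2, 'a': 2}
See 'b': counts = {'b': 3, 'a': 2}
See 'a': counts = {'b': 3, 'a': 3}

{'b': 3, 'a': 3}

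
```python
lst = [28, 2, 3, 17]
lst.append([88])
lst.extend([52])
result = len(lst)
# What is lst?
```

After line 1: lst = [28, 2, 3, 17]
After line 2 (append adds [88] as single element): lst = [28, 2, 3, 17, [88]]
After line 3 (extend unpacks [52], adds 52): lst = [28, 2, 3, 17, [88], 52]
After line 4: result = len(lst) = 6

[28, 2, 3, 17, [88], 52]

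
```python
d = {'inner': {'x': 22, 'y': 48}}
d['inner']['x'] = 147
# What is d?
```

After line 1: d = {'inner': {'x': 22, 'y': 48}}
After line 2 (inner x overwritten): d = {'inner': {'x': 147, 'y': 48}}

{'inner': {'x': 147, 'y': 48}}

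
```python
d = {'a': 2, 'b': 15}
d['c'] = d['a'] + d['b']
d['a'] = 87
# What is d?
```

After line 1: d = {'a': 2, 'b': 15}
After line 2 (d['c'] = 2 + 15): d = {'a': 2, 'b': 15, 'c': 17}
After line 3: d = {'a': 87, 'b': 15, 'c': 17}

{'a': 87, 'b': 15, 'c': 17}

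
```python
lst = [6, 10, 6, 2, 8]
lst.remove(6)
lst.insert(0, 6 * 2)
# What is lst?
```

After line 1: lst = [6, 10, 6, 2, 8]
After line 2 (remove first 6): lst = [10, 6, 2, 8]
After line 3 (insert 12 at index 0): lst = [12, 10, 6, 2, 8]

[12, 10, 6, 2, 8]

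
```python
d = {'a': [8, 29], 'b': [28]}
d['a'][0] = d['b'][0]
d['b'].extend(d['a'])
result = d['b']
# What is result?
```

After line 1: d = {'a': [8, 29], 'b': [28]}
After line 2 (a[0] = b[0] = 28): d = {'a': [28, 29], 'b': [28]}
After line 3 (b.extend(a) appends [28, 29]): d = {'a': [28, 29], 'b': [28, 28, 29]}
After line 4: result = d['b'] = [28, 28, 29]

[28, 28, 29]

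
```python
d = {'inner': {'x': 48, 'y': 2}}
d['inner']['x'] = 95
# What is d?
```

After line 1: d = {'inner': {'x': 48, 'y': 2}}
After line 2 (inner x overwritten): d = {'inner': {'x': 95, 'y': 2}}

{'inner': {'x': 95, 'y': 2}}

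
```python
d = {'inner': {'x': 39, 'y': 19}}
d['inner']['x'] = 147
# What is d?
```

After line 1: d = {'inner': {'x': 39, 'y': 19}}
After line 2 (inner x overwritten): d = {'inner': {'x': 147, 'y': 19}}

{'inner': {'x': 147, 'y': 19}}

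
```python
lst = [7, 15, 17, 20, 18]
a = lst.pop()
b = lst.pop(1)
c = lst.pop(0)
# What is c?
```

After line 1: lst = [7, 15, 17, 20, 18]
After line 2 (pop() -> a = 18): lst = [7, 15, 17, 20]
After line 3 (pop(1) -> b = 15): lst = [7, 17, 20]
After line 4 (pop(0) -> c = 7): lst = [17, 20]

7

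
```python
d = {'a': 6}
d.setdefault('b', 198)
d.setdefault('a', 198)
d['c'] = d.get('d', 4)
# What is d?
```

After line 1: d = {'a': 6}
After line 2 (setdefault adds 'b'=198): d = {'a': 6, 'b': 198}
After line 3 (setdefault 'a' no-op, already exists): d = {'a': 6, 'b': 198}
After line 4 (get('d', 4) returns default since 'd' not in d): d = {'a': 6, 'b': 198, 'c': 4}

{'a': 6, 'b': 198, 'c': 4}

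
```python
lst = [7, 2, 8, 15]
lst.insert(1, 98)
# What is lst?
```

[7, 98, 2, 8, 15]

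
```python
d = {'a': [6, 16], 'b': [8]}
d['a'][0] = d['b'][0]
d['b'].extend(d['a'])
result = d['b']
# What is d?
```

After line 1: d = {'a': [6, 16], 'b': [8]}
After line 2 (a[0] = b[0] = 8): d = {'a': [8, 16], 'b': [8]}
After line 3 (b.extend(a) appends [8, 16]): d = {'a': [8, 16], 'b': [8, 8, 16]}
After line 4: result = d['b'] = [8, 8, 16]

{'a': [8, 16], 'b': [8, 8, 16]}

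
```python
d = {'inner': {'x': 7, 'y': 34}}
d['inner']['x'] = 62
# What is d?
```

After line 1: d = {'inner': {'x': 7, 'y': 34}}
After line 2 (inner x overwritten): d = {'inner': {'x': 62, 'y': 34}}

{'inner': {'x': 62, 'y': 34}}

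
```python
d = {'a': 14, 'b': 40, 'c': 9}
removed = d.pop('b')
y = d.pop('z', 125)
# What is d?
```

After line 1: d = {'a': 14, 'b': 40, 'c': 9}
After line 2 (pop 'b' returns 40): d = {'a': 14, 'c': 9}, removed = 40
After line 3 (pop 'z' missing, returns default 125): d = {'a': 14, 'c': 9}, y = 125

{'a': 14, 'c': 9}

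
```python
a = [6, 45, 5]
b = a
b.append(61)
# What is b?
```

After line 1: a = [6, 45, 5]
After line 2 (b = a is an alias, same object): a = [6, 45, 5], b = [6, 45, 5]
After line 3 (b.append mutates the shared list): a = [6, 45, 5, 61], b = [6, 45, 5, 61]

[6, 45, 5, 61]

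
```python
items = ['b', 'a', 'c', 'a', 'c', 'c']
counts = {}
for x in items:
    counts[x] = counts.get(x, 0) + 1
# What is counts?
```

Initial: counts = {}, items = ['b', 'a', 'c', 'a', 'c', 'c']
See 'b': counts = {'b': 1}
See 'a': counts = {'b': 1, 'a': 1}
See 'c': counts = {'b': 1, 'a': 1, 'c': 1}
See 'a': counts = {'b': 1, 'a': 2, 'c': 1}
See 'c': counts = {'b': 1, 'a': 2, 'c': 2}
See 'c': counts = {'b': 1, 'a': 2, 'c': 3}

{'b': 1, 'a': 2, 'c': 3}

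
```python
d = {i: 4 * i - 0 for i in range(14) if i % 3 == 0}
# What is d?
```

{0: 0, 3: 12, 6: 24, 9: 36, 12: 48}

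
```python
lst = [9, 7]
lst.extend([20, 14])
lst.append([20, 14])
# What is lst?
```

After line 1: lst = [9, 7]
After line 2 (extend unpacks [20, 14]): lst = [9, 7, 20, 14]
After line 3 (append adds [20, 14] as single element): lst = [9, 7, 20, 14, [20, 14]]

[9, 7, 20, 14, [20, 14]]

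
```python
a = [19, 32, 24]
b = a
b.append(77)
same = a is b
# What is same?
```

After line 1: a = [19, 32, 24]
After line 2 (b = a is an alias, same object): a = [19, 32, 24], b = [19, 32, 24]
After line 3 (b.append mutates the shared list): a = [19, 32, 24, 77], b = [19, 32, 24, 77]
After line 4 (same = a is b; same object -> True): same = True

True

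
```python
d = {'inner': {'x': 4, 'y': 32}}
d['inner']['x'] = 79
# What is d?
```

After line 1: d = {'inner': {'x': 4, 'y': 32}}
After line 2 (inner x overwritten): d = {'inner': {'x': 79, 'y': 32}}

{'inner': {'x': 79, 'y': 32}}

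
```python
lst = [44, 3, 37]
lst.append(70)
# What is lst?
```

[44, 3, 37, 70]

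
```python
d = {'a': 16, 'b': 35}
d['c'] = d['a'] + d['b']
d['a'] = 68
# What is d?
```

After line 1: d = {'a': 16, 'b': 35}
After line 2 (d['c'] = 16 + 35): d = {'a': 16, 'b': 35, 'c': 51}
After line 3: d = {'a': 68, 'b': 35, 'c': 51}

{'a': 68, 'b': 35, 'c': 51}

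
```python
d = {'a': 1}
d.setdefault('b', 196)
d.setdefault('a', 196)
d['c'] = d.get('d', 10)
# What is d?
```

After line 1: d = {'a': 1}
After line 2 (setdefault adds 'b'=196): d = {'a': 1, 'b': 196}
After line 3 (setdefault 'a' no-op, already exists): d = {'a': 1, 'b': 196}
After line 4 (get('d', 10) returns default since 'd' not in d): d = {'a': 1, 'b': 196, 'c': 10}

{'a': 1, 'b': 196, 'c': 10}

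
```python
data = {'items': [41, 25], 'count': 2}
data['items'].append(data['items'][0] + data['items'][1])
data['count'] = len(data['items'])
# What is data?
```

After line 1: data = {'items': [41, 25], 'count': 2}
After line 2 (append 41 + 25 = 66): data = {'items': [41, 25, 66], 'count': 2}
After line 3 (count = len(items) = 3): data = {'items': [41, 25, 66], 'count': 3}

{'items': [41, 25, 66], 'count': 3}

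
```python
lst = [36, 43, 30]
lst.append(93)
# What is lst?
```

[36, 43, 30, 93]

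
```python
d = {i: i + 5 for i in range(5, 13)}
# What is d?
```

{5: 10, 6: 11, 7: 12, 8: 13, 9: 14, 10: 15, 11: 16, 12: 17}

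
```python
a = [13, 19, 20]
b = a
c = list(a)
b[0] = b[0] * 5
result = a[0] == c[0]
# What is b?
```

After line 1: a = [13, 19, 20]
After line 2 (b = a, alias): a = [13, 19, 20], b = [13, 19, 20]
After line 3 (c = list(a) is a copy, new object): c = [13, 19, 20]
After line 4 (b[0] = 13 * 5 = 65; mutates shared a/b): a = b = [65, 19, 20], c = [13, 19, 20]
After line 5 (a[0] = 65, c[0] = 13; result = False)

[65, 19, 20]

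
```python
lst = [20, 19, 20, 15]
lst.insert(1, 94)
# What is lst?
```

[20, 94, 19, 20, 15]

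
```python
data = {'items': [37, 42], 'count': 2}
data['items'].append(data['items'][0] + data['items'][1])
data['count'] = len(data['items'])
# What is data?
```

After line 1: data = {'items': [37, 42], 'count': 2}
After line 2 (append 37 + 42 = 79): data = {'items': [37, 42, 79], 'count': 2}
After line 3 (count = len(items) = 3): data = {'items': [37, 42, 79], 'count': 3}

{'items': [37, 42, 79], 'count': 3}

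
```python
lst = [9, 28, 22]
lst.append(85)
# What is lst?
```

[9, 28, 22, 85]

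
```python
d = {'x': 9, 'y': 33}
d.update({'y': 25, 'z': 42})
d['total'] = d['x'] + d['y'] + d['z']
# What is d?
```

After line 1: d = {'x': 9, 'y': 33}
After line 2 (y overwritten, z added): d = {'x': 9, 'y': 25, 'z': 42}
After line 3 (total = 9 + 25 + 42 = 76): d = {'x': 9, 'y': 25, 'z': 42, 'total': 76}

{'x': 9, 'y': 25, 'z': 42, 'total': 76}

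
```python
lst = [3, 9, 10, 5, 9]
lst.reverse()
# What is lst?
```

[9, 5, 10, 9, 3]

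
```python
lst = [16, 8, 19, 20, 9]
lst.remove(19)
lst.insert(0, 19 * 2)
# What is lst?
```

After line 1: lst = [16, 8, 19, 20, 9]
After line 2 (remove first 19): lst = [16, 8, 20, 9]
After line 3 (insert 38 at index 0): lst = [38, 16, 8, 20, 9]

[38, 16, 8, 20, 9]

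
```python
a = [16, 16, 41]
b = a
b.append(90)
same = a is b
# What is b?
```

After line 1: a = [16, 16, 41]
After line 2 (b = a is an alias, same object): a = [16, 16, 41], b = [16, 16, 41]
After line 3 (b.append mutates the shared list): a = [16, 16, 41, 90], b = [16, 16, 41, 90]
After line 4 (same = a is b; same object -> True): same = True

[16, 16, 41, 90]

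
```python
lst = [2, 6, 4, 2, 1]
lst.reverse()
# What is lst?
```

[1, 2, 4, 6, 2]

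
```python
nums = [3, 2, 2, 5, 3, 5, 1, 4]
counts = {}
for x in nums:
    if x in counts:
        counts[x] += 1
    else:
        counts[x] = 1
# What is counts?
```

Initial: counts = {}, nums = [3, 2, 2, 5, 3, 5, 1, 4]
See 3: counts = {3: 1}
See 2: counts = {3: 1, 2: 1}
See 2: counts = {3: 1, 2: 2}
See 5: counts = {3: 1, 2: 2, 5: 1}
See 3: counts = {3: 2, 2: 2, 5: 1}
See 5: counts = {3: 2, 2: 2, 5: 2}
See 1: counts = {3: 2, 2: 2, 5: 2, 1: 1}
See 4: counts = {3: 2, 2: 2, 5: 2, 1: 1, 4: 1}

{3: 2, 2: 2, 5: 2, 1: 1, 4: 1}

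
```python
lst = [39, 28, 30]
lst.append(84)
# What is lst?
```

[39, 28, 30, 84]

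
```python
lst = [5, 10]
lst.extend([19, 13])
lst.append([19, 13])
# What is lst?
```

After line 1: lst = [5, 10]
After line 2 (extend unpacks [19, 13]): lst = [5, 10, 19, 13]
After line 3 (append adds [19, 13] as single element): lst = [5, 10, 19, 13, [19, 13]]

[5, 10, 19, 13, [19, 13]]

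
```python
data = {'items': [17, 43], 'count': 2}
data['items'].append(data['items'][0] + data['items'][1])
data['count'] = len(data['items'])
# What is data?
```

After line 1: data = {'items': [17, 43], 'count': 2}
After line 2 (append 17 + 43 = 60): data = {'items': [17, 43, 60], 'count': 2}
After line 3 (count = len(items) = 3): data = {'items': [17, 43, 60], 'count': 3}

{'items': [17, 43, 60], 'count': 3}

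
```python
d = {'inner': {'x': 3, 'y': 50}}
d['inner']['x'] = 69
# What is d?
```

After line 1: d = {'inner': {'x': 3, 'y': 50}}
After line 2 (inner x overwritten): d = {'inner': {'x': 69, 'y': 50}}

{'inner': {'x': 69, 'y': 50}}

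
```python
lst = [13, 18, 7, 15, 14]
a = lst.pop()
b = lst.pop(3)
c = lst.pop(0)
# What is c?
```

After line 1: lst = [13, 18, 7, 15, 14]
After line 2 (pop() -> a = 14): lst = [13, 18, 7, 15]
After line 3 (pop(3) -> b = 15): lst = [13, 18, 7]
After line 4 (pop(0) -> c = 13): lst = [18, 7]

13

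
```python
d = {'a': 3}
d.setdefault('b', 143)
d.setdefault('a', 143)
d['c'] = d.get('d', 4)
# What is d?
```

After line 1: d = {'a': 3}
After line 2 (setdefault adds 'b'=143): d = {'a': 3, 'b': 143}
After line 3 (setdefault 'a' no-op, already exists): d = {'a': 3, 'b': 143}
After line 4 (get('d', 4) returns default since 'd' not in d): d = {'a': 3, 'b': 143, 'c': 4}

{'a': 3, 'b': 143, 'c': 4}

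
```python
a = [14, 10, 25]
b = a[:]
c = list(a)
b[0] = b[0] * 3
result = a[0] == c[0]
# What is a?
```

After line 1: a = [14, 10, 25]
After line 2 (b = a[:], copy): a = [14, 10, 25], b = [14, 10, 25]
After line 3 (c = list(a) is a copy, new object): c = [14, 10, 25]
After line 4 (b[0] = 14 * 3 = 42; only b mutates (copy)): a = [14, 10, 25], b = [42, 10, 25], c = [14, 10, 25]
After line 5 (a[0] = 14, c[0] = 14; result = True)

[14, 10, 25]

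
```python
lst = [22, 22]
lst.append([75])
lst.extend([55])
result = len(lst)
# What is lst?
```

After line 1: lst = [22, 22]
After line 2 (append adds [75] as single element): lst = [22, 22, [75]]
After line 3 (extend unpacks [55], adds 55): lst = [22, 22, [75], 55]
After line 4: result = len(lst) = 4

[22, 22, [75], 55]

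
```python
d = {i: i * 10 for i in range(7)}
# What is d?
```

{0: 0, 1: 10, 2: 20, 3: 30, 4: 40, 5: 50, 6: 60}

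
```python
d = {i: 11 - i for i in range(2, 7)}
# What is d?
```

{2: 9, 3: 8, 4: 7, 5: 6, 6: 5}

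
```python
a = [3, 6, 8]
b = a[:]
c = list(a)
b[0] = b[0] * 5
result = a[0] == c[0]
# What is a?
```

After line 1: a = [3, 6, 8]
After line 2 (b = a[:], copy): a = [3, 6, 8], b = [3, 6, 8]
After line 3 (c = list(a) is a copy, new object): c = [3, 6, 8]
After line 4 (b[0] = 3 * 5 = 15; only b mutates (copy)): a = [3, 6, 8], b = [15, 6, 8], c = [3, 6, 8]
After line 5 (a[0] = 3, c[0] = 3; result = True)

[3, 6, 8]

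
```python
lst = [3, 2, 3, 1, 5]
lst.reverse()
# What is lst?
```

[5, 1, 3, 2, 3]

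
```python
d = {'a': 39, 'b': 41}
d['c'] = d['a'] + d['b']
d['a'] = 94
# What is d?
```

After line 1: d = {'a': 39, 'b': 41}
After line 2 (d['c'] = 39 + 41): d = {'a': 39, 'b': 41, 'c': 80}
After line 3: d = {'a': 94, 'b': 41, 'c': 80}

{'a': 94, 'b': 41, 'c': 80}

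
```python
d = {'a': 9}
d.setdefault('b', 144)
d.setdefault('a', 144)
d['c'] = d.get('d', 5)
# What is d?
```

After line 1: d = {'a': 9}
After line 2 (setdefault adds 'b'=144): d = {'a': 9, 'b': 144}
After line 3 (setdefault 'a' no-op, already exists): d = {'a': 9, 'b': 144}
After line 4 (get('d', 5) returns default since 'd' not in d): d = {'a': 9, 'b': 144, 'c': 5}

{'a': 9, 'b': 144, 'c': 5}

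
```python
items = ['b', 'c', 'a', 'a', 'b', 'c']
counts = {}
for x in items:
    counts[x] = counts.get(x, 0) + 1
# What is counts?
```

Initial: counts = {}, items = ['b', 'c', 'a', 'a', 'b', 'c']
See 'b': counts = {'b': 1}
See 'c': counts = {'b': 1, 'c': 1}
See 'a': counts = {'b': 1, 'c': 1, 'a': 1}
See 'a': counts = {'b': 1, 'c': 1, 'a': 2}
See 'b': counts = {'b': 2, 'c': 1, 'a': 2}
See 'c': counts = {'b': 2, 'c': 2, 'a': 2}

{'b': 2, 'c': 2, 'a': 2}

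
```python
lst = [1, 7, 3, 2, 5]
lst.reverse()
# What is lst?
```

[5, 2, 3, 7, 1]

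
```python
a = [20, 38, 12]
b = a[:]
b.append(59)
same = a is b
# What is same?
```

After line 1: a = [20, 38, 12]
After line 2 (b = a[:] is a shallow copy, new object): a = [20, 38, 12], b = [20, 38, 12]
After line 3 (append only mutates b): a = [20, 38, 12], b = [20, 38, 12, 59]
After line 4 (same = a is b; different objects -> False): same = False

False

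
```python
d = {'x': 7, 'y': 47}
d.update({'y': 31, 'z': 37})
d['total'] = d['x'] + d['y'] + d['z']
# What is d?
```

After line 1: d = {'x': 7, 'y': 47}
After line 2 (y overwritten, z added): d = {'x': 7, 'y': 31, 'z': 37}
After line 3 (total = 7 + 31 + 37 = 75): d = {'x': 7, 'y': 31, 'z': 37, 'total': 75}

{'x': 7, 'y': 31, 'z': 37, 'total': 75}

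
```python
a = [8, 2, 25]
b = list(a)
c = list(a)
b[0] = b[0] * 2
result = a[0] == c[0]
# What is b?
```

After line 1: a = [8, 2, 25]
After line 2 (b = list(a), copy): a = [8, 2, 25], b = [8, 2, 25]
After line 3 (c = list(a) is a copy, new object): c = [8, 2, 25]
After line 4 (b[0] = 8 * 2 = 16; only b mutates (copy)): a = [8, 2, 25], b = [16, 2, 25], c = [8, 2, 25]
After line 5 (a[0] = 8, c[0] = 8; result = True)

[16, 2, 25]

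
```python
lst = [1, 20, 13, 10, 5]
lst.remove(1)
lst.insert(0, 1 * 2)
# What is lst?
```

After line 1: lst = [1, 20, 13, 10, 5]
After line 2 (remove first 1): lst = [20, 13, 10, 5]
After line 3 (insert 2 at index 0): lst = [2, 20, 13, 10, 5]

[2, 20, 13, 10, 5]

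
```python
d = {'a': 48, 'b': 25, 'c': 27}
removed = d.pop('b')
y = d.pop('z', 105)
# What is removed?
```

After line 1: d = {'a': 48, 'b': 25, 'c': 27}
After line 2 (pop 'b' returns 25): d = {'a': 48, 'c': 27}, removed = 25
After line 3 (pop 'z' missing, returns default 105): d = {'a': 48, 'c': 27}, y = 105

25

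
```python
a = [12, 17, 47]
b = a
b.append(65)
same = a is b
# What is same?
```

After line 1: a = [12, 17, 47]
After line 2 (b = a is an alias, same object): a = [12, 17, 47], b = [12, 17, 47]
After line 3 (b.append mutates the shared list): a = [12, 17, 47, 65], b = [12, 17, 47, 65]
After line 4 (same = a is b; same object -> True): same = True

True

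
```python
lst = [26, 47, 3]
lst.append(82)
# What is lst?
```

[26, 47, 3, 82]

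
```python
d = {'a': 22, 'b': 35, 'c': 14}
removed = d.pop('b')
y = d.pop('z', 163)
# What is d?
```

After line 1: d = {'a': 22, 'b': 35, 'c': 14}
After line 2 (pop 'b' returns 35): d = {'a': 22, 'c': 14}, removed = 35
After line 3 (pop 'z' missing, returns default 163): d = {'a': 22, 'c': 14}, y = 163

{'a': 22, 'c': 14}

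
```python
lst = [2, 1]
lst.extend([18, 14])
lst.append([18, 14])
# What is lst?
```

After line 1: lst = [2, 1]
After line 2 (extend unpacks [18, 14]): lst = [2, 1, 18, 14]
After line 3 (append adds [18, 14] as single element): lst = [2, 1, 18, 14, [18, 14]]

[2, 1, 18, 14, [18, 14]]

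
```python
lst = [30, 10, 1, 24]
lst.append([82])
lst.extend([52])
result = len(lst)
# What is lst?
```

After line 1: lst = [30, 10, 1, 24]
After line 2 (append adds [82] as single element): lst = [30, 10, 1, 24, [82]]
After line 3 (extend unpacks [52], adds 52): lst = [30, 10, 1, 24, [82], 52]
After line 4: result = len(lst) = 6

[30, 10, 1, 24, [82], 52]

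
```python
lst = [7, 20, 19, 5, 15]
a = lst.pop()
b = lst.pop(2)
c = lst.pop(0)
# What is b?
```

After line 1: lst = [7, 20, 19, 5, 15]
After line 2 (pop() -> a = 15): lst = [7, 20, 19, 5]
After line 3 (pop(2) -> b = 19): lst = [7, 20, 5]
After line 4 (pop(0) -> c = 7): lst = [20, 5]

19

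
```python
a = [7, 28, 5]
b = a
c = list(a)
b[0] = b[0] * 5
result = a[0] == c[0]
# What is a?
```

After line 1: a = [7, 28, 5]
After line 2 (b = a, alias): a = [7, 28, 5], b = [7, 28, 5]
After line 3 (c = list(a) is a copy, new object): c = [7, 28, 5]
After line 4 (b[0] = 7 * 5 = 35; mutates shared a/b): a = b = [35, 28, 5], c = [7, 28, 5]
After line 5 (a[0] = 35, c[0] = 7; result = False)

[35, 28, 5]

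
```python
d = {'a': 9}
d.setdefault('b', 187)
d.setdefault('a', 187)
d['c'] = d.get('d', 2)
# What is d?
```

After line 1: d = {'a': 9}
After line 2 (setdefault adds 'b'=187): d = {'a': 9, 'b': 187}
After line 3 (setdefault 'a' no-op, already exists): d = {'a': 9, 'b': 187}
After line 4 (get('d', 2) returns default since 'd' not in d): d = {'a': 9, 'b': 187, 'c': 2}

{'a': 9, 'b': 187, 'c': 2}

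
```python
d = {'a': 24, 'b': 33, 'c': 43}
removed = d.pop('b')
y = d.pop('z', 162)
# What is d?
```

After line 1: d = {'a': 24, 'b': 33, 'c': 43}
After line 2 (pop 'b' returns 33): d = {'a': 24, 'c': 43}, removed = 33
After line 3 (pop 'z' missing, returns default 162): d = {'a': 24, 'c': 43}, y = 162

{'a': 24, 'c': 43}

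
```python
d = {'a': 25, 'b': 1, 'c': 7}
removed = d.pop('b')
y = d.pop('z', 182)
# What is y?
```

After line 1: d = {'a': 25, 'b': 1, 'c': 7}
After line 2 (pop 'b' returns 1): d = {'a': 25, 'c': 7}, removed = 1
After line 3 (pop 'z' missing, returns default 182): d = {'a': 25, 'c': 7}, y = 182

182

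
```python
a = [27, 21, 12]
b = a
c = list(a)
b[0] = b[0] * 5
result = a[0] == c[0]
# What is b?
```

After line 1: a = [27, 21, 12]
After line 2 (b = a, alias): a = [27, 21, 12], b = [27, 21, 12]
After line 3 (c = list(a) is a copy, new object): c = [27, 21, 12]
After line 4 (b[0] = 27 * 5 = 135; mutates shared a/b): a = b = [135, 21, 12], c = [27, 21, 12]
After line 5 (a[0] = 135, c[0] = 27; result = False)

[135, 21, 12]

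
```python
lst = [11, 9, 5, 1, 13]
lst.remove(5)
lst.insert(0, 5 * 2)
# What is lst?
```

After line 1: lst = [11, 9, 5, 1, 13]
After line 2 (remove first 5): lst = [11, 9, 1, 13]
After line 3 (insert 10 at index 0): lst = [10, 11, 9, 1, 13]

[10, 11, 9, 1, 13]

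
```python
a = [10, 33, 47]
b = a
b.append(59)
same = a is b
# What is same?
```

After line 1: a = [10, 33, 47]
After line 2 (b = a is an alias, same object): a = [10, 33, 47], b = [10, 33, 47]
After line 3 (b.append mutates the shared list): a = [10, 33, 47, 59], b = [10, 33, 47, 59]
After line 4 (same = a is b; same object -> True): same = True

True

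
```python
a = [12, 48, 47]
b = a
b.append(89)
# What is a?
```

After line 1: a = [12, 48, 47]
After line 2 (b = a is an alias, same object): a = [12, 48, 47], b = [12, 48, 47]
After line 3 (b.append mutates the shared list): a = [12, 48, 47, 89], b = [12, 48, 47, 89]

[12, 48, 47, 89]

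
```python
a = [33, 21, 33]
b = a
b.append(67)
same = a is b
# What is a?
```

After line 1: a = [33, 21, 33]
After line 2 (b = a is an alias, same object): a = [33, 21, 33], b = [33, 21, 33]
After line 3 (b.append mutates the shared list): a = [33, 21, 33, 67], b = [33, 21, 33, 67]
After line 4 (same = a is b; same object -> True): same = True

[33, 21, 33, 67]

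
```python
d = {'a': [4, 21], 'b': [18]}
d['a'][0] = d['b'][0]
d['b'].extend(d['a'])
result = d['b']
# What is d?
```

After line 1: d = {'a': [4, 21], 'b': [18]}
After line 2 (a[0] = b[0] = 18): d = {'a': [18, 21], 'b': [18]}
After line 3 (b.extend(a) appends [18, 21]): d = {'a': [18, 21], 'b': [18, 18, 21]}
After line 4: result = d['b'] = [18, 18, 21]

{'a': [18, 21], 'b': [18, 18, 21]}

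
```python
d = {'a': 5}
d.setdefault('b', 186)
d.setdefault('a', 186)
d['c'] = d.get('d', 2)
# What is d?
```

After line 1: d = {'a': 5}
After line 2 (setdefault adds 'b'=186): d = {'a': 5, 'b': 186}
After line 3 (setdefault 'a' no-op, already exists): d = {'a': 5, 'b': 186}
After line 4 (get('d', 2) returns default since 'd' not in d): d = {'a': 5, 'b': 186, 'c': 2}

{'a': 5, 'b': 186, 'c': 2}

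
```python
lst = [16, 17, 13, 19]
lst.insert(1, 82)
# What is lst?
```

[16, 82, 17, 13, 19]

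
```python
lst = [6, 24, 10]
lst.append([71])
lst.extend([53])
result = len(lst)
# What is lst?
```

After line 1: lst = [6, 24, 10]
After line 2 (append adds [71] as single element): lst = [6, 24, 10, [71]]
After line 3 (extend unpacks [53], adds 53): lst = [6, 24, 10, [71], 53]
After line 4: result = len(lst) = 5

[6, 24, 10, [71], 53]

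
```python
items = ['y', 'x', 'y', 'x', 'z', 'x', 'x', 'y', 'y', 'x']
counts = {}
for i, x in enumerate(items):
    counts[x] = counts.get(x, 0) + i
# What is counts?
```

Initial: counts = {}, items = ['y', 'x', 'y', 'x', 'z', 'x', 'x', 'y', 'y', 'x']
i=0, x='y': counts = {'y': 0}
i=1, x='x': counts = {'y': 0, 'x': 1}
i=2, x='y': counts = {'y': 2, 'x': 1}
i=3, x='x': counts = {'y': 2, 'x': 4}
i=4, x='z': counts = {'y': 2, 'x': 4, 'z': 4}
i=5, x='x': counts = {'y': 2, 'x': 9, 'z': 4}
i=6, x='x': counts = {'y': 2, 'x': 15, 'z': 4}
i=7, x='y': counts = {'y': 9, 'x': 15, 'z': 4}
i=8, x='y': counts = {'y': 17, 'x': 15, 'z': 4}
i=9, x='x': counts = {'y': 17, 'x': 24, 'z': 4}

{'y': 17, 'x': 24, 'z': 4}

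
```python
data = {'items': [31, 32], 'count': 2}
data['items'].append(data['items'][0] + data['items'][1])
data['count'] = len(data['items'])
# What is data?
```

After line 1: data = {'items': [31, 32], 'count': 2}
After line 2 (append 31 + 32 = 63): data = {'items': [31, 32, 63], 'count': 2}
After line 3 (count = len(items) = 3): data = {'items': [31, 32, 63], 'count': 3}

{'items': [31, 32, 63], 'count': 3}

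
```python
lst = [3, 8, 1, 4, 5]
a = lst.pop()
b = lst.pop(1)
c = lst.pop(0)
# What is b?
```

After line 1: lst = [3, 8, 1, 4, 5]
After line 2 (pop() -> a = 5): lst = [3, 8, 1, 4]
After line 3 (pop(1) -> b = 8): lst = [3, 1, 4]
After line 4 (pop(0) -> c = 3): lst = [1, 4]

8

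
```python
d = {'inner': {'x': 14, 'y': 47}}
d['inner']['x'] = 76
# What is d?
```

After line 1: d = {'inner': {'x': 14, 'y': 47}}
After line 2 (inner x overwritten): d = {'inner': {'x': 76, 'y': 47}}

{'inner': {'x': 76, 'y': 47}}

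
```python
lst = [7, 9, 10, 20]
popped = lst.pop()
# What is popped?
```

20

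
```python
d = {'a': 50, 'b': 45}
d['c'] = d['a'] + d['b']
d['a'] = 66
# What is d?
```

After line 1: d = {'a': 50, 'b': 45}
After line 2 (d['c'] = 50 + 45): d = {'a': 50, 'b': 45, 'c': 95}
After line 3: d = {'a': 66, 'b': 45, 'c': 95}

{'a': 66, 'b': 45, 'c': 95}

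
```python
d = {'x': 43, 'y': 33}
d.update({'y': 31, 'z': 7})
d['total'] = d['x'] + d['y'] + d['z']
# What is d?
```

After line 1: d = {'x': 43, 'y': 33}
After line 2 (y overwritten, z added): d = {'x': 43, 'y': 31, 'z': 7}
After line 3 (total = 43 + 31 + 7 = 81): d = {'x': 43, 'y': 31, 'z': 7, 'total': 81}

{'x': 43, 'y': 31, 'z': 7, 'total': 81}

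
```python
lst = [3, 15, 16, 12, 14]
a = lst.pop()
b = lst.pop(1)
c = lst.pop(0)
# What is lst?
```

After line 1: lst = [3, 15, 16, 12, 14]
After line 2 (pop() -> a = 14): lst = [3, 15, 16, 12]
After line 3 (pop(1) -> b = 15): lst = [3, 16, 12]
After line 4 (pop(0) -> c = 3): lst = [16, 12]

[16, 12]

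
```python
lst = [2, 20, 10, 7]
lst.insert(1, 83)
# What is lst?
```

[2, 83, 20, 10, 7]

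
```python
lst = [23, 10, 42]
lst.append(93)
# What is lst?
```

[23, 10, 42, 93]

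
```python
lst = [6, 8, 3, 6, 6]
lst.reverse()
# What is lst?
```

[6, 6, 3, 8, 6]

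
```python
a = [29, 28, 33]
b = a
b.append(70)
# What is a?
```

After line 1: a = [29, 28, 33]
After line 2 (b = a is an alias, same object): a = [29, 28, 33], b = [29, 28, 33]
After line 3 (b.append mutates the shared list): a = [29, 28, 33, 70], b = [29, 28, 33, 70]

[29, 28, 33, 70]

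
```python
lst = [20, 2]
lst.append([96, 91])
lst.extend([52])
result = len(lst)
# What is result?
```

After line 1: lst = [20, 2]
After line 2 (append adds [96, 91] as single element): lst = [20, 2, [96, 91]]
After line 3 (extend unpacks [52], adds 52): lst = [20, 2, [96, 91], 52]
After line 4: result = len(lst) = 4

4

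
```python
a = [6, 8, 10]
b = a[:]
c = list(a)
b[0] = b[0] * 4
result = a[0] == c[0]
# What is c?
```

After line 1: a = [6, 8, 10]
After line 2 (b = a[:], copy): a = [6, 8, 10], b = [6, 8, 10]
After line 3 (c = list(a) is a copy, new object): c = [6, 8, 10]
After line 4 (b[0] = 6 * 4 = 24; only b mutates (copy)): a = [6, 8, 10], b = [24, 8, 10], c = [6, 8, 10]
After line 5 (a[0] = 6, c[0] = 6; result = True)

[6, 8, 10]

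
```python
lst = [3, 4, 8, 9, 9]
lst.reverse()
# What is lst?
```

[9, 9, 8, 4, 3]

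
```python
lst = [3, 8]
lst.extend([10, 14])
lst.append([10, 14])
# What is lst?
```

After line 1: lst = [3, 8]
After line 2 (extend unpacks [10, 14]): lst = [3, 8, 10, 14]
After line 3 (append adds [10, 14] as single element): lst = [3, 8, 10, 14, [10, 14]]

[3, 8, 10, 14, [10, 14]]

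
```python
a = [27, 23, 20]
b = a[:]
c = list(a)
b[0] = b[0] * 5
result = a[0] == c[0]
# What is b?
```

After line 1: a = [27, 23, 20]
After line 2 (b = a[:], copy): a = [27, 23, 20], b = [27, 23, 20]
After line 3 (c = list(a) is a copy, new object): c = [27, 23, 20]
After line 4 (b[0] = 27 * 5 = 135; only b mutates (copy)): a = [27, 23, 20], b = [135, 23, 20], c = [27, 23, 20]
After line 5 (a[0] = 27, c[0] = 27; result = True)

[135, 23, 20]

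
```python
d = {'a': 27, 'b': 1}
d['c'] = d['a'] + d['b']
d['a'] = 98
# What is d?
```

After line 1: d = {'a': 27, 'b': 1}
After line 2 (d['c'] = 27 + 1): d = {'a': 27, 'b': 1, 'c': 28}
After line 3: d = {'a': 98, 'b': 1, 'c': 28}

{'a': 98, 'b': 1, 'c': 28}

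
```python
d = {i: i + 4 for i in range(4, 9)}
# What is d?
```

{4: 8, 5: 9, 6: 10, 7: 11, 8: 12}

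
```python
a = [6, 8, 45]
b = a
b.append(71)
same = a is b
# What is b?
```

After line 1: a = [6, 8, 45]
After line 2 (b = a is an alias, same object): a = [6, 8, 45], b = [6, 8, 45]
After line 3 (b.append mutates the shared list): a = [6, 8, 45, 71], b = [6, 8, 45, 71]
After line 4 (same = a is b; same object -> True): same = True

[6, 8, 45, 71]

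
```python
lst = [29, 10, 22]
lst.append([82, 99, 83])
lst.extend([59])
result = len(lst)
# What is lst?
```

After line 1: lst = [29, 10, 22]
After line 2 (append adds [82, 99, 83] as single element): lst = [29, 10, 22, [82, 99, 83]]
After line 3 (extend unpacks [59], adds 59): lst = [29, 10, 22, [82, 99, 83], 59]
After line 4: result = len(lst) = 5

[29, 10, 22, [82, 99, 83], 59]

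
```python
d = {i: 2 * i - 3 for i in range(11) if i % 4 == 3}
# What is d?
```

{3: 3, 7: 11}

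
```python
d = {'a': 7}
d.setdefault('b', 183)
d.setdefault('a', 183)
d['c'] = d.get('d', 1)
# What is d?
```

After line 1: d = {'a': 7}
After line 2 (setdefault adds 'b'=183): d = {'a': 7, 'b': 183}
After line 3 (setdefault 'a' no-op, already exists): d = {'a': 7, 'b': 183}
After line 4 (get('d', 1) returns default since 'd' not in d): d = {'a': 7, 'b': 183, 'c': 1}

{'a': 7, 'b': 183, 'c': 1}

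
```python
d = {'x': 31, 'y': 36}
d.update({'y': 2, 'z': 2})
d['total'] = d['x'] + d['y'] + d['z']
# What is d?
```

After line 1: d = {'x': 31, 'y': 36}
After line 2 (y overwritten, z added): d = {'x': 31, 'y': 2, 'z': 2}
After line 3 (total = 31 + 2 + 2 = 35): d = {'x': 31, 'y': 2, 'z': 2, 'total': 35}

{'x': 31, 'y': 2, 'z': 2, 'total': 35}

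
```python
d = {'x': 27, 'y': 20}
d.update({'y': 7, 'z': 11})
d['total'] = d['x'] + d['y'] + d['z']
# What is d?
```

After line 1: d = {'x': 27, 'y': 20}
After line 2 (y overwritten, z added): d = {'x': 27, 'y': 7, 'z': 11}
After line 3 (total = 27 + 7 + 11 = 45): d = {'x': 27, 'y': 7, 'z': 11, 'total': 45}

{'x': 27, 'y': 7, 'z': 11, 'total': 45}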